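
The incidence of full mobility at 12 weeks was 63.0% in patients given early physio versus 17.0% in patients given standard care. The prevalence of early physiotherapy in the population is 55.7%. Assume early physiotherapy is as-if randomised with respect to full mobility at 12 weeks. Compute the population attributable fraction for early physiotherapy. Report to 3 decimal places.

p₁ = 0.63, p₀ = 0.17.
Overall risk P(Y=1) = π·p₁ + (1−π)·p₀ = 0.557×0.63 + 0.443×0.17 = 0.42622.
Under exogeneity, PAF = [P(Y=1) − p₀] / P(Y=1).
PAF = (0.42622 − 0.17) / 0.42622 ≈ 0.6011

PAF ≈ 0.601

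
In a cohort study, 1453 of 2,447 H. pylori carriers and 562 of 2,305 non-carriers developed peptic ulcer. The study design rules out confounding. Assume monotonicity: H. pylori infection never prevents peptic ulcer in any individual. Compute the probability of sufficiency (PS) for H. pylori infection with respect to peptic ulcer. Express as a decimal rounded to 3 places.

PS ≈ 0.463

p₁ = P(outcome | exposed) = 1453/2447 = 0.59379
p₀ = P(outcome | unexposed) = 562/2305 = 0.24382
Under exogeneity and monotonicity, PS = (p₁ − p₀) / (1 − p₀).
PS = (0.59379 − 0.24382) / (1 − 0.24382) = 0.34997 / 0.75618 ≈ 0.4628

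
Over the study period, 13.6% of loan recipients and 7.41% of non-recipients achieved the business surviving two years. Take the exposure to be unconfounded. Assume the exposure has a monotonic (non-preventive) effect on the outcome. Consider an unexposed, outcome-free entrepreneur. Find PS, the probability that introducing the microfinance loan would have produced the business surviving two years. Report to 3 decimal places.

p₁ = 0.136, p₀ = 0.0741.
Under exogeneity and monotonicity, PS = (p₁ − p₀) / (1 − p₀).
PS = (0.136 − 0.0741) / (1 − 0.0741) = 0.0619 / 0.9259 ≈ 0.0669

PS ≈ 0.067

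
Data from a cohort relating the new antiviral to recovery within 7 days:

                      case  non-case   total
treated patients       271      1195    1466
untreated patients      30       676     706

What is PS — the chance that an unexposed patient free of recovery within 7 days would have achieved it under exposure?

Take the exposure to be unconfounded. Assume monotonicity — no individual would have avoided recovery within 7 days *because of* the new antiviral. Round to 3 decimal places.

PS ≈ 0.149

p₁ = P(outcome | exposed) = 271/1466 = 0.18486
p₀ = P(outcome | unexposed) = 30/706 = 0.042493
Under exogeneity and monotonicity, PS = (p₁ − p₀)/(1 − p₀).
PS = (0.18486 − 0.042493) / 0.95751 ≈ 0.1487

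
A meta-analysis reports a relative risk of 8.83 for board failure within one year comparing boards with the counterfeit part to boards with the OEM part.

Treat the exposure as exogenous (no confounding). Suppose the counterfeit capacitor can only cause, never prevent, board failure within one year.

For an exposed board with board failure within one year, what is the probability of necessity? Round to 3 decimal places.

PN ≈ 0.887

Under exogeneity and monotonicity, PN = (RR − 1) / RR = 1 − 1/RR.
PN = (8.83 − 1) / 8.83 = 7.83 / 8.83 ≈ 0.8867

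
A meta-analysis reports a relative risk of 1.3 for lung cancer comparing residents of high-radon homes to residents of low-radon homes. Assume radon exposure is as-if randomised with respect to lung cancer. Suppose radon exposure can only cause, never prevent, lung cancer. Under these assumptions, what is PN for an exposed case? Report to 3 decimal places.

Under exogeneity and monotonicity, PN = (RR − 1) / RR = 1 − 1/RR.
PN = (1.3 − 1) / 1.3 = 0.3 / 1.3 ≈ 0.2308

PN ≈ 0.231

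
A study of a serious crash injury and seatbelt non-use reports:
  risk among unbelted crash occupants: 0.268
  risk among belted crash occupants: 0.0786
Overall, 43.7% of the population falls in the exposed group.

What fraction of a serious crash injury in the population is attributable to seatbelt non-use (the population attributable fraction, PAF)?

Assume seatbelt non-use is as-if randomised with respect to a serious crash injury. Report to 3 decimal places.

Let p₁ = 0.268, p₀ = 0.0786.
Overall risk P(Y=1) = π·p₁ + (1−π)·p₀ = 0.437×0.268 + 0.563×0.0786 = 0.16137.
Under exogeneity, PAF = [P(Y=1) − p₀] / P(Y=1).
PAF = (0.16137 − 0.0786) / 0.16137 ≈ 0.5129

PAF ≈ 0.513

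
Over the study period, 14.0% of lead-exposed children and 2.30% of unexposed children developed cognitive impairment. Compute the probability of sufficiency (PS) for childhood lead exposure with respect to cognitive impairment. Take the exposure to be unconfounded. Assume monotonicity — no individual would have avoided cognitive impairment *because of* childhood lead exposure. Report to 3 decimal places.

p₁ = 0.14, p₀ = 0.023.
Under exogeneity and monotonicity, PS = (p₁ − p₀) / (1 − p₀).
PS = (0.14 − 0.023) / (1 − 0.023) = 0.117 / 0.977 ≈ 0.1198

PS ≈ 0.120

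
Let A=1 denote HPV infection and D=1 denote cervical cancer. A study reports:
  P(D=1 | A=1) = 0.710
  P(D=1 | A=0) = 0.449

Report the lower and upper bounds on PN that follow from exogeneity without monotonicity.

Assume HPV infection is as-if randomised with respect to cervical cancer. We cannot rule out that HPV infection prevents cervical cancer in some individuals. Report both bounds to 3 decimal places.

Let p₁ = 0.71, p₀ = 0.449.
Under exogeneity alone the bounds on PN are max{0,(p₁−p₀)/p₁} ≤ PN ≤ min{1,(1−p₀)/p₁}.
  lower = (p₁ − p₀)/p₁ = 0.261 / 0.71 ≈ 0.3676
  upper = min{1, (1 − p₀)/p₁} = 0.551 / 0.71 ≈ 0.7761

0.368 ≤ PN ≤ 0.776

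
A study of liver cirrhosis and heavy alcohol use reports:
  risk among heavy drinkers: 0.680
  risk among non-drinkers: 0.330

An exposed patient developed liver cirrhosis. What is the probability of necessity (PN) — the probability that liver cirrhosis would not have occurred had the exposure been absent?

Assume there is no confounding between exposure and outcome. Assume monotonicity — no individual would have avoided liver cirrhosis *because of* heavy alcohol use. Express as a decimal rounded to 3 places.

Let p₁ = 0.68, p₀ = 0.33.
Under exogeneity and monotonicity, PN = (p₁ − p₀) / p₁.
PN = (0.68 − 0.33) / 0.68 = 0.35 / 0.68 ≈ 0.5147

PN ≈ 0.515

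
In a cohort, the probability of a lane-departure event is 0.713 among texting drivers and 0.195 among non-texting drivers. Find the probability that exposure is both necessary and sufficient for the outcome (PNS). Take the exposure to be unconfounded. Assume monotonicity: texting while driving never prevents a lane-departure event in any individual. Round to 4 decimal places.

Let p₁ = 0.713, p₀ = 0.195.
Under exogeneity and monotonicity, PNS = p₁ − p₀.
PNS = 0.713 − 0.195 = 0.518

PNS ≈ 0.5180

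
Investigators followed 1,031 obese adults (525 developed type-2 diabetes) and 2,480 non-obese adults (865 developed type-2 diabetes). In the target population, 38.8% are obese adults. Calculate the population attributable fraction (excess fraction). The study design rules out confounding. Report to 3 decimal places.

p₁ = P(outcome | exposed) = 525/1031 = 0.50921
p₀ = P(outcome | unexposed) = 865/2480 = 0.34879
Overall risk P(Y=1) = π·p₁ + (1−π)·p₀ = 0.388×0.50921 + 0.612×0.34879 = 0.41103.
Under exogeneity, PAF = [P(Y=1) − p₀] / P(Y=1).
PAF = (0.41103 − 0.34879) / 0.41103 ≈ 0.1514

PAF ≈ 0.151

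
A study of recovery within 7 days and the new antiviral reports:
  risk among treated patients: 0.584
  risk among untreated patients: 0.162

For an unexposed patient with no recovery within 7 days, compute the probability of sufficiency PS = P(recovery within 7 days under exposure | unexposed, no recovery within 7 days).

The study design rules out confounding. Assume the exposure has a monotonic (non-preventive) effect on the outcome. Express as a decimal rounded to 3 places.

Let p₁ = 0.584, p₀ = 0.162.
Under exogeneity and monotonicity, PS = (p₁ − p₀) / (1 − p₀).
PS = (0.584 − 0.162) / (1 − 0.162) = 0.422 / 0.838 ≈ 0.5036

PS ≈ 0.504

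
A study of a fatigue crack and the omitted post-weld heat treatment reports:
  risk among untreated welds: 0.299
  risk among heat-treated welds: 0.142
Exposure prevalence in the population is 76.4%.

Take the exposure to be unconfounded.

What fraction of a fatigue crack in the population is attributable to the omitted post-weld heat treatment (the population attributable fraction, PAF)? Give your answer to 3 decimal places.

Let p₁ = 0.299, p₀ = 0.142.
Overall risk P(Y=1) = π·p₁ + (1−π)·p₀ = 0.764×0.299 + 0.236×0.142 = 0.26195.
Under exogeneity, PAF = [P(Y=1) − p₀] / P(Y=1).
PAF = (0.26195 − 0.142) / 0.26195 ≈ 0.4579

PAF ≈ 0.458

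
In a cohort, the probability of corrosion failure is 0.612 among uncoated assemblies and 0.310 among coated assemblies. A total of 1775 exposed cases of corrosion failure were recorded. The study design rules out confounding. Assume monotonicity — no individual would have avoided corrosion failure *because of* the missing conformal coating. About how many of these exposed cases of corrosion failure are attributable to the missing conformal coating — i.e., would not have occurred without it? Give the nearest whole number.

about 876 cases

Let p₁ = 0.612, p₀ = 0.31.
PN = (p₁ − p₀)/p₁ = (0.612 − 0.31) / 0.612 ≈ 0.49346.
Attributable cases ≈ PN × (exposed cases) = 0.49346 × 1775 ≈ 875.90.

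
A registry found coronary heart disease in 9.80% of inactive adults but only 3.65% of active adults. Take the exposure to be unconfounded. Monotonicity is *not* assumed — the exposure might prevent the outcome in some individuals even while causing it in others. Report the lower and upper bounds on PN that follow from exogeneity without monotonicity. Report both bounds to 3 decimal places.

0.628 ≤ PN ≤ 1.000

p₁ = 0.098, p₀ = 0.0365.
Under exogeneity alone the bounds on PN are max{0,(p₁−p₀)/p₁} ≤ PN ≤ min{1,(1−p₀)/p₁}.
  lower = (p₁ − p₀)/p₁ = 0.0615 / 0.098 ≈ 0.6276
  upper = min{1, (1 − p₀)/p₁} = 0.9635 / 0.098 ≈ 9.8316 → capped at 1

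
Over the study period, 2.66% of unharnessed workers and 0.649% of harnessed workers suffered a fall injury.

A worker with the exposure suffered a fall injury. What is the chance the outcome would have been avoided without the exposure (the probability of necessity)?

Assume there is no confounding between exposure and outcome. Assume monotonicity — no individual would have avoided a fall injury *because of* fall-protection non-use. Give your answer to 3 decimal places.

p₁ = 0.0266, p₀ = 0.00649.
Under exogeneity and monotonicity, PN = (p₁ − p₀) / p₁.
PN = (0.0266 − 0.00649) / 0.0266 = 0.02011 / 0.0266 ≈ 0.7560

PN ≈ 0.756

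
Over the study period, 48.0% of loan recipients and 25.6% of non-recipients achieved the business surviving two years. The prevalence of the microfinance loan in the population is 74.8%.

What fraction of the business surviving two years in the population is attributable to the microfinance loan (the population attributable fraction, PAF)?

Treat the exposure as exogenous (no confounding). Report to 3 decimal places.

PAF ≈ 0.396

p₁ = 0.48, p₀ = 0.256.
Overall risk P(Y=1) = π·p₁ + (1−π)·p₀ = 0.748×0.48 + 0.252×0.256 = 0.42355.
Under exogeneity, PAF = [P(Y=1) − p₀] / P(Y=1).
PAF = (0.42355 − 0.256) / 0.42355 ≈ 0.3956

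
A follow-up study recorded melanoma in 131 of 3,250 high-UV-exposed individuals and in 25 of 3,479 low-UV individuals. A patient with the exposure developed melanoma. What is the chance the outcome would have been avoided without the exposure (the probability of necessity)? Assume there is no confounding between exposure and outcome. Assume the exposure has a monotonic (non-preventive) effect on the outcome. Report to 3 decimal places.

p₁ = P(outcome | exposed) = 131/3250 = 0.040308
p₀ = P(outcome | unexposed) = 25/3479 = 0.007186
Under exogeneity and monotonicity, PN = (p₁ − p₀) / p₁.
PN = (0.040308 − 0.007186) / 0.040308 = 0.033122 / 0.040308 ≈ 0.8217

PN ≈ 0.822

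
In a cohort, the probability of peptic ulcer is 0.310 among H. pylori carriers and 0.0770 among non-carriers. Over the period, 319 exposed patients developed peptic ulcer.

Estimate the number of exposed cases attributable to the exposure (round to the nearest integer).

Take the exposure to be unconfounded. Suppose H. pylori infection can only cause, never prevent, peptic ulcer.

Let p₁ = 0.31, p₀ = 0.077.
PN = (p₁ − p₀)/p₁ = (0.31 − 0.077) / 0.31 ≈ 0.75161.
Attributable cases ≈ PN × (exposed cases) = 0.75161 × 319 ≈ 239.76.

about 240 cases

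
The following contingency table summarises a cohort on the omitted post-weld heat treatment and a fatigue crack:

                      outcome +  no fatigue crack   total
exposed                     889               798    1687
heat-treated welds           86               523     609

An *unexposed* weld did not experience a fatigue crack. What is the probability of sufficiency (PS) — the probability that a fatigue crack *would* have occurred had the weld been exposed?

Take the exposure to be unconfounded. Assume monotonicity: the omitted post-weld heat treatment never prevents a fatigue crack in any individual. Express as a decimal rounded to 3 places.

PS ≈ 0.449

p₁ = P(outcome | exposed) = 889/1687 = 0.52697
p₀ = P(outcome | unexposed) = 86/609 = 0.14122
Under exogeneity and monotonicity, PS = (p₁ − p₀)/(1 − p₀).
PS = (0.52697 − 0.14122) / 0.85878 ≈ 0.4492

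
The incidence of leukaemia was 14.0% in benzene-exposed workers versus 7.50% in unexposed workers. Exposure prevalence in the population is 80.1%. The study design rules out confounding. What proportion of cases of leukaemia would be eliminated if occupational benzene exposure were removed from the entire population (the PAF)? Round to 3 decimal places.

PAF ≈ 0.410

p₁ = 0.14, p₀ = 0.075.
Overall risk P(Y=1) = π·p₁ + (1−π)·p₀ = 0.801×0.14 + 0.199×0.075 = 0.12707.
Under exogeneity, PAF = [P(Y=1) − p₀] / P(Y=1).
PAF = (0.12707 − 0.075) / 0.12707 ≈ 0.4098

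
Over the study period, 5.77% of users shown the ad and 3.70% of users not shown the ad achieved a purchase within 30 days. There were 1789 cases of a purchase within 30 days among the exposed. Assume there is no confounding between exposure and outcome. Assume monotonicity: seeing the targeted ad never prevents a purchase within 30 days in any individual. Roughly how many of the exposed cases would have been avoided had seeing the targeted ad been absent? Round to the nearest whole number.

about 642 cases

p₁ = 0.0577, p₀ = 0.037.
PN = (p₁ − p₀)/p₁ = (0.0577 − 0.037) / 0.0577 ≈ 0.35875.
Attributable cases ≈ PN × (exposed cases) = 0.35875 × 1789 ≈ 641.81.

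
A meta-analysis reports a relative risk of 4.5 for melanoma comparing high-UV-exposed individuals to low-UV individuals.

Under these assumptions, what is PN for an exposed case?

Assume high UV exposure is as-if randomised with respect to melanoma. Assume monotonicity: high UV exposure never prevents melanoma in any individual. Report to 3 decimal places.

Under exogeneity and monotonicity, PN = (RR − 1) / RR = 1 − 1/RR.
PN = (4.5 − 1) / 4.5 = 3.5 / 4.5 ≈ 0.7778

PN ≈ 0.778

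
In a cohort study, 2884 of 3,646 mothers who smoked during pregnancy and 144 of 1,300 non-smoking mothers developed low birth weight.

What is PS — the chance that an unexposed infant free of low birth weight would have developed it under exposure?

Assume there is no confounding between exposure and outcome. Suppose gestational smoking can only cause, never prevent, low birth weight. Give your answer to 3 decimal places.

p₁ = P(outcome | exposed) = 2884/3646 = 0.791
p₀ = P(outcome | unexposed) = 144/1300 = 0.11077
Under exogeneity and monotonicity, PS = (p₁ − p₀) / (1 − p₀).
PS = (0.791 − 0.11077) / (1 − 0.11077) = 0.68023 / 0.88923 ≈ 0.7650

PS ≈ 0.765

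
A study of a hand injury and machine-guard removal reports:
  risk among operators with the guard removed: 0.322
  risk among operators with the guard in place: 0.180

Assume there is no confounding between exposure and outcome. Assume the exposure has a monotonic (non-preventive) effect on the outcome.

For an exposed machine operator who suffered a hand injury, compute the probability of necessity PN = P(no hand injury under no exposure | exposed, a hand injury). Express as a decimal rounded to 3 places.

Let p₁ = 0.322, p₀ = 0.18.
Under exogeneity and monotonicity, PN = (p₁ − p₀) / p₁.
PN = (0.322 − 0.18) / 0.322 = 0.142 / 0.322 ≈ 0.4410

PN ≈ 0.441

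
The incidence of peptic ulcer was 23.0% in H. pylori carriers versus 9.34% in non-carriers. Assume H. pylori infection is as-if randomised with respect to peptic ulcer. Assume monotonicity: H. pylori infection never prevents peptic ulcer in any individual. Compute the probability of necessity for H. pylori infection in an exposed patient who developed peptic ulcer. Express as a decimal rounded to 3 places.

p₁ = 0.23, p₀ = 0.0934.
Under exogeneity and monotonicity, PN = (p₁ − p₀) / p₁.
PN = (0.23 − 0.0934) / 0.23 = 0.1366 / 0.23 ≈ 0.5939

PN ≈ 0.594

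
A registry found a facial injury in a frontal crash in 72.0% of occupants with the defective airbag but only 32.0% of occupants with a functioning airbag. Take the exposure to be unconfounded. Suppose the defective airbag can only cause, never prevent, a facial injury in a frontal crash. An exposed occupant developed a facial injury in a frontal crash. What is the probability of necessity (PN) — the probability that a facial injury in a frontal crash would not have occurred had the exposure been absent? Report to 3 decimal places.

PN ≈ 0.556

p₁ = 0.72, p₀ = 0.32.
Under exogeneity and monotonicity, PN = (p₁ − p₀) / p₁.
PN = (0.72 − 0.32) / 0.72 = 0.4 / 0.72 ≈ 0.5556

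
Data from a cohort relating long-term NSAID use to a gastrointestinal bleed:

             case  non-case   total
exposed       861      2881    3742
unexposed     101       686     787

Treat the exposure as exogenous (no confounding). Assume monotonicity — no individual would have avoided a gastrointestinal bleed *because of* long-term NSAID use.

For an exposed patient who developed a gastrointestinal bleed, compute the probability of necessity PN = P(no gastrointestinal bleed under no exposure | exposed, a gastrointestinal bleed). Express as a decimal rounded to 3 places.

PN ≈ 0.442

p₁ = P(outcome | exposed) = 861/3742 = 0.23009
p₀ = P(outcome | unexposed) = 101/787 = 0.12834
Under exogeneity and monotonicity, PN = (p₁ − p₀) / p₁.
PN = (0.23009 − 0.12834) / 0.23009 = 0.10176 / 0.23009 ≈ 0.4422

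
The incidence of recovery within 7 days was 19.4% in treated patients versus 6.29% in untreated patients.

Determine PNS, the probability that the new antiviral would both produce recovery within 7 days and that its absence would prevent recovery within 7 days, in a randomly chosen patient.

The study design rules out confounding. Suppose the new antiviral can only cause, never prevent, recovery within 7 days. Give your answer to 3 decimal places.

p₁ = 0.194, p₀ = 0.0629.
Under exogeneity and monotonicity, PNS = p₁ − p₀.
PNS = 0.194 − 0.0629 = 0.1311

PNS ≈ 0.131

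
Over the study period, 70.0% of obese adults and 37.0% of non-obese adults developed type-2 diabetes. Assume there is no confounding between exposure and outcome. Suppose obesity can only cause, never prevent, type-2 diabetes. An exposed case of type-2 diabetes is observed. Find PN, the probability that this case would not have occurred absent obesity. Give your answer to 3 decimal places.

PN ≈ 0.471

p₁ = 0.7, p₀ = 0.37.
Under exogeneity and monotonicity, PN = (p₁ − p₀) / p₁.
PN = (0.7 − 0.37) / 0.7 = 0.33 / 0.7 ≈ 0.4714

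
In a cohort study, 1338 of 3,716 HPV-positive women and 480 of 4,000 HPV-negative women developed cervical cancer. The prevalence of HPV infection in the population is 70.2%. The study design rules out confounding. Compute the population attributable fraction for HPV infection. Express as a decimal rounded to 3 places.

PAF ≈ 0.584

p₁ = P(outcome | exposed) = 1338/3716 = 0.36006
p₀ = P(outcome | unexposed) = 480/4000 = 0.12
Overall risk P(Y=1) = π·p₁ + (1−π)·p₀ = 0.702×0.36006 + 0.298×0.12 = 0.28853.
Under exogeneity, PAF = [P(Y=1) − p₀] / P(Y=1).
PAF = (0.28853 − 0.12) / 0.28853 ≈ 0.5841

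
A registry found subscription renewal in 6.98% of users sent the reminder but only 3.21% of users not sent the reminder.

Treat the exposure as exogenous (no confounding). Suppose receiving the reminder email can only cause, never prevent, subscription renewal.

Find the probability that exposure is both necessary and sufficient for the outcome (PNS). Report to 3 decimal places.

PNS ≈ 0.038

p₁ = 0.0698, p₀ = 0.0321.
Under exogeneity and monotonicity, PNS = p₁ − p₀.
PNS = 0.0698 − 0.0321 = 0.0377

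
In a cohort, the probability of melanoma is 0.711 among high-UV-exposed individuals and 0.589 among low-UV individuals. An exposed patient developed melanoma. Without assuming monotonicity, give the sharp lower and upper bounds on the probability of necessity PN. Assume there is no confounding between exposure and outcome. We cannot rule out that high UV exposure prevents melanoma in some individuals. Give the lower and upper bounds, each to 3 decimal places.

0.172 ≤ PN ≤ 0.578

Let p₁ = 0.711, p₀ = 0.589.
Under exogeneity alone the bounds on PN are max{0,(p₁−p₀)/p₁} ≤ PN ≤ min{1,(1−p₀)/p₁}.
  lower = (p₁ − p₀)/p₁ = 0.122 / 0.711 ≈ 0.1716
  upper = min{1, (1 − p₀)/p₁} = 0.411 / 0.711 ≈ 0.5781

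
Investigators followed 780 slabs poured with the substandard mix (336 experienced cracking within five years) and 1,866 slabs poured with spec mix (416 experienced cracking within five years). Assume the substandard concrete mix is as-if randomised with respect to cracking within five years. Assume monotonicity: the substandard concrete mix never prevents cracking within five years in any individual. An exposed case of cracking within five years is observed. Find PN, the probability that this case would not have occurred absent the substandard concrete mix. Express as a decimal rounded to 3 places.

PN ≈ 0.482

p₁ = P(outcome | exposed) = 336/780 = 0.43077
p₀ = P(outcome | unexposed) = 416/1866 = 0.22294
Under exogeneity and monotonicity, PN = (p₁ − p₀) / p₁.
PN = (0.43077 − 0.22294) / 0.43077 = 0.20783 / 0.43077 ≈ 0.4825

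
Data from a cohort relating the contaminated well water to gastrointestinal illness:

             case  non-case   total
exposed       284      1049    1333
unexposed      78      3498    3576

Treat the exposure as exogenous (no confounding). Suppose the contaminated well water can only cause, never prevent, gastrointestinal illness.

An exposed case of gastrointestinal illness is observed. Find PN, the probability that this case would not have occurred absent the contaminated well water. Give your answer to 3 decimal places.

PN ≈ 0.898

p₁ = P(outcome | exposed) = 284/1333 = 0.21305
p₀ = P(outcome | unexposed) = 78/3576 = 0.021812
Under exogeneity and monotonicity, PN = (p₁ − p₀) / p₁.
PN = (0.21305 − 0.021812) / 0.21305 = 0.19124 / 0.21305 ≈ 0.8976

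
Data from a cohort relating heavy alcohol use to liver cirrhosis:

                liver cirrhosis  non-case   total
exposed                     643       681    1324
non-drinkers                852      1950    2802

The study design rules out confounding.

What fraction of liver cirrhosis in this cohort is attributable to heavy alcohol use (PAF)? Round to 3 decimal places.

PAF ≈ 0.161

p₁ = P(outcome | exposed) = 643/1324 = 0.48565
p₀ = P(outcome | unexposed) = 852/2802 = 0.30407
Exposure prevalence π = 1324/4126 = 0.32089; overall risk P(Y=1) = 0.36234.
Under exogeneity, PAF = [P(Y=1) − p₀]/P(Y=1).
PAF = (0.36234 − 0.30407) / 0.36234 ≈ 0.1608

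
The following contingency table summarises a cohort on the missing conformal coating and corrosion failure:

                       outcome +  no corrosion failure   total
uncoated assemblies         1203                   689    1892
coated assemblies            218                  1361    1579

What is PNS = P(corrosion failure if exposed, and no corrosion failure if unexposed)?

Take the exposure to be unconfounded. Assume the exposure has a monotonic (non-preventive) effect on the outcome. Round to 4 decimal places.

PNS ≈ 0.4978

p₁ = P(outcome | exposed) = 1203/1892 = 0.63584
p₀ = P(outcome | unexposed) = 218/1579 = 0.13806
Under exogeneity and monotonicity, PNS = p₁ − p₀.
PNS = 0.63584 − 0.13806 = 0.49777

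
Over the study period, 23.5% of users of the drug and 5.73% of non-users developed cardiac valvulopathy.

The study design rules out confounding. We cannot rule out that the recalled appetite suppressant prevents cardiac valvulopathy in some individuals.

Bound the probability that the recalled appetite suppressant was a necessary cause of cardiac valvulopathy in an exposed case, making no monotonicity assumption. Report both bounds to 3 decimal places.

0.756 ≤ PN ≤ 1.000

p₁ = 0.235, p₀ = 0.0573.
Under exogeneity alone the bounds on PN are max{0,(p₁−p₀)/p₁} ≤ PN ≤ min{1,(1−p₀)/p₁}.
  lower = (p₁ − p₀)/p₁ = 0.1777 / 0.235 ≈ 0.7562
  upper = min{1, (1 − p₀)/p₁} = 0.9427 / 0.235 ≈ 4.0115 → capped at 1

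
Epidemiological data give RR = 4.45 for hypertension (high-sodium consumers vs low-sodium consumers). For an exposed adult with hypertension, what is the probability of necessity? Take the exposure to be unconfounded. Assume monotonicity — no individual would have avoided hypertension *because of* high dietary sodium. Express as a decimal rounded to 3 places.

PN ≈ 0.775

Under exogeneity and monotonicity, PN = (RR − 1) / RR = 1 − 1/RR.
PN = (4.45 − 1) / 4.45 = 3.45 / 4.45 ≈ 0.7753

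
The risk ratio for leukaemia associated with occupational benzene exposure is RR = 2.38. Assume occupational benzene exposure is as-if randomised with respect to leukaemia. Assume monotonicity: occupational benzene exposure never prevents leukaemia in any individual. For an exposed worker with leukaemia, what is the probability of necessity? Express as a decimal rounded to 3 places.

Under exogeneity and monotonicity, PN = (RR − 1) / RR = 1 − 1/RR.
PN = (2.38 − 1) / 2.38 = 1.38 / 2.38 ≈ 0.5798

PN ≈ 0.580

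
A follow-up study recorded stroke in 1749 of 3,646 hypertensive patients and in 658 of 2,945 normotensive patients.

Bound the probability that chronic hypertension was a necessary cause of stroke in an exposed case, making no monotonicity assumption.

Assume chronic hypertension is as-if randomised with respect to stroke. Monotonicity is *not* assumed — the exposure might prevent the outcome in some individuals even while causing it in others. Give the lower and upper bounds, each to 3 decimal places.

0.534 ≤ PN ≤ 1.000

p₁ = P(outcome | exposed) = 1749/3646 = 0.4797
p₀ = P(outcome | unexposed) = 658/2945 = 0.22343
Under exogeneity alone the bounds on PN are max{0,(p₁−p₀)/p₁} ≤ PN ≤ min{1,(1−p₀)/p₁}.
  lower = (p₁ − p₀)/p₁ = 0.25627 / 0.4797 ≈ 0.5342
  upper = min{1, (1 − p₀)/p₁} = 0.77657 / 0.4797 ≈ 1.6189 → capped at 1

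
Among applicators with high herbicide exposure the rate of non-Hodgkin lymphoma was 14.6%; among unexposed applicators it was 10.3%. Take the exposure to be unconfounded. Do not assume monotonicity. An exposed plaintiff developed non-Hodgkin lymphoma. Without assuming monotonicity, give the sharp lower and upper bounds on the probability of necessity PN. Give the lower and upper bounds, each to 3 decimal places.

0.295 ≤ PN ≤ 1.000

p₁ = 0.146, p₀ = 0.103.
Under exogeneity alone the bounds on PN are max{0,(p₁−p₀)/p₁} ≤ PN ≤ min{1,(1−p₀)/p₁}.
  lower = (p₁ − p₀)/p₁ = 0.043 / 0.146 ≈ 0.2945
  upper = min{1, (1 − p₀)/p₁} = 0.897 / 0.146 ≈ 6.1438 → capped at 1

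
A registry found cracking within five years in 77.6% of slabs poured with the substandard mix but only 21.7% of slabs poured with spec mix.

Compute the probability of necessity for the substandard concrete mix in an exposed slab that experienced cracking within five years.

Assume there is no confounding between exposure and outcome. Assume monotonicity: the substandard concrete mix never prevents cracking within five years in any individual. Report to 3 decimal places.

PN ≈ 0.720

p₁ = 0.776, p₀ = 0.217.
Under exogeneity and monotonicity, PN = (p₁ − p₀) / p₁.
PN = (0.776 − 0.217) / 0.776 = 0.559 / 0.776 ≈ 0.7204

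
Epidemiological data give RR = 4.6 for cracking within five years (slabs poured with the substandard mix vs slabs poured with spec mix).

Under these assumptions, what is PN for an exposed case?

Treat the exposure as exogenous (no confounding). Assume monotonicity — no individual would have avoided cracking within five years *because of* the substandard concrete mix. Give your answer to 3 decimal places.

PN ≈ 0.783

Under exogeneity and monotonicity, PN = (RR − 1) / RR = 1 − 1/RR.
PN = (4.6 − 1) / 4.6 = 3.6 / 4.6 ≈ 0.7826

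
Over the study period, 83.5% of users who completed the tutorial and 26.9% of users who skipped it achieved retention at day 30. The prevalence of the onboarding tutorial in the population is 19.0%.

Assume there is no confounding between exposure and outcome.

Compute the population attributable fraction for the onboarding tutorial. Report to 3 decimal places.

PAF ≈ 0.286

p₁ = 0.835, p₀ = 0.269.
Overall risk P(Y=1) = π·p₁ + (1−π)·p₀ = 0.19×0.835 + 0.81×0.269 = 0.37654.
Under exogeneity, PAF = [P(Y=1) − p₀] / P(Y=1).
PAF = (0.37654 − 0.269) / 0.37654 ≈ 0.2856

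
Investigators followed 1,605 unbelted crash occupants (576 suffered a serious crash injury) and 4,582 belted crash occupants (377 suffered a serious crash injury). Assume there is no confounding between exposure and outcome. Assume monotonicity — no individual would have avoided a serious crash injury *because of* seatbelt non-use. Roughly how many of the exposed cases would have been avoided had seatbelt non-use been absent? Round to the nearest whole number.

about 444 cases

p₁ = P(outcome | exposed) = 576/1605 = 0.35888
p₀ = P(outcome | unexposed) = 377/4582 = 0.082278
PN = (p₁ − p₀)/p₁ = (0.35888 − 0.082278) / 0.35888 ≈ 0.77073.
Attributable cases ≈ PN × (exposed cases) = 0.77073 × 576 ≈ 443.94.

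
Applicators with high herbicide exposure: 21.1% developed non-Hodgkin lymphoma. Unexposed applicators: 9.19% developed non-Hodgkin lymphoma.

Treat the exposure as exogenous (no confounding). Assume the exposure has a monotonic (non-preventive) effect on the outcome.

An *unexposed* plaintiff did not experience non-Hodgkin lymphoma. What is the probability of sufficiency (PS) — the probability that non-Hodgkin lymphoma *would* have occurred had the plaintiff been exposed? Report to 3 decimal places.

p₁ = 0.211, p₀ = 0.0919.
Under exogeneity and monotonicity, PS = (p₁ − p₀) / (1 − p₀).
PS = (0.211 − 0.0919) / (1 − 0.0919) = 0.1191 / 0.9081 ≈ 0.1312

PS ≈ 0.131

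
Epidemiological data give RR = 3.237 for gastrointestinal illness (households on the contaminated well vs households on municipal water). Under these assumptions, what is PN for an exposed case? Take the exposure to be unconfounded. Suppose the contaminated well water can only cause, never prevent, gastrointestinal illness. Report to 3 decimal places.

PN ≈ 0.691

Under exogeneity and monotonicity, PN = (RR − 1) / RR = 1 − 1/RR.
PN = (3.237 − 1) / 3.237 = 2.237 / 3.237 ≈ 0.6911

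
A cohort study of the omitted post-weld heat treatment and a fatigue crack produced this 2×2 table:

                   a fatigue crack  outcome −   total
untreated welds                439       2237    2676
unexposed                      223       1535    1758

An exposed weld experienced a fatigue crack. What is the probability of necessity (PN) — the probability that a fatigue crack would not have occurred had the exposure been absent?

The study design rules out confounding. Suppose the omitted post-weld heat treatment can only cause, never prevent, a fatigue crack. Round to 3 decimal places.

PN ≈ 0.227

p₁ = P(outcome | exposed) = 439/2676 = 0.16405
p₀ = P(outcome | unexposed) = 223/1758 = 0.12685
Under exogeneity and monotonicity, PN = (p₁ − p₀)/p₁.
PN = (0.16405 − 0.12685) / 0.16405 ≈ 0.2268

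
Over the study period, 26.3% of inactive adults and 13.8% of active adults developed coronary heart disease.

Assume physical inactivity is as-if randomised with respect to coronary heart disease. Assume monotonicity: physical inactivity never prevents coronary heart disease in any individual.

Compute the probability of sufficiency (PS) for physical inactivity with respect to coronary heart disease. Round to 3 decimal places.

PS ≈ 0.145

p₁ = 0.263, p₀ = 0.138.
Under exogeneity and monotonicity, PS = (p₁ − p₀) / (1 − p₀).
PS = (0.263 − 0.138) / (1 − 0.138) = 0.125 / 0.862 ≈ 0.1450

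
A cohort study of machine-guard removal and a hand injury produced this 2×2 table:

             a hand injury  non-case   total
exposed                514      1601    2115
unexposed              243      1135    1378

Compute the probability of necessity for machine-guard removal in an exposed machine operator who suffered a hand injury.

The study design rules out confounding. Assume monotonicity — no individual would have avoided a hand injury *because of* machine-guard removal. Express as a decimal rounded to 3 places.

p₁ = P(outcome | exposed) = 514/2115 = 0.24303
p₀ = P(outcome | unexposed) = 243/1378 = 0.17634
Under exogeneity and monotonicity, PN = (p₁ − p₀) / p₁.
PN = (0.24303 − 0.17634) / 0.24303 = 0.066683 / 0.24303 ≈ 0.2744

PN ≈ 0.274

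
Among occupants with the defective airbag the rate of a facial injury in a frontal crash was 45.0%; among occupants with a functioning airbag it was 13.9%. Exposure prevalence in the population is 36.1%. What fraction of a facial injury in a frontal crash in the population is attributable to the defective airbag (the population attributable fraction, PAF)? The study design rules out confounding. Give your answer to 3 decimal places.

PAF ≈ 0.447

p₁ = 0.45, p₀ = 0.139.
Overall risk P(Y=1) = π·p₁ + (1−π)·p₀ = 0.361×0.45 + 0.639×0.139 = 0.25127.
Under exogeneity, PAF = [P(Y=1) − p₀] / P(Y=1).
PAF = (0.25127 − 0.139) / 0.25127 ≈ 0.4468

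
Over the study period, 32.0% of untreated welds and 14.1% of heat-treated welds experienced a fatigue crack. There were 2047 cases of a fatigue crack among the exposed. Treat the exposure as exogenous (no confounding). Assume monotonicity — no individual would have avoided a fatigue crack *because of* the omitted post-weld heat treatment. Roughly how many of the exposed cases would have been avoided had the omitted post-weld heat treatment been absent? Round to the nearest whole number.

about 1145 cases

p₁ = 0.32, p₀ = 0.141.
PN = (p₁ − p₀)/p₁ = (0.32 − 0.141) / 0.32 ≈ 0.55938.
Attributable cases ≈ PN × (exposed cases) = 0.55938 × 2047 ≈ 1145.04.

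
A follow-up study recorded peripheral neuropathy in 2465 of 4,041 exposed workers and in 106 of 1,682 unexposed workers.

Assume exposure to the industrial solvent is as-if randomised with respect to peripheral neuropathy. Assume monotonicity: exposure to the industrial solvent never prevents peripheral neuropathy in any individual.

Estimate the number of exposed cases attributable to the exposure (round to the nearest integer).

about 2210 cases

p₁ = P(outcome | exposed) = 2465/4041 = 0.61
p₀ = P(outcome | unexposed) = 106/1682 = 0.06302
PN = (p₁ − p₀)/p₁ = (0.61 − 0.06302) / 0.61 ≈ 0.89669.
Attributable cases ≈ PN × (exposed cases) = 0.89669 × 2465 ≈ 2210.34.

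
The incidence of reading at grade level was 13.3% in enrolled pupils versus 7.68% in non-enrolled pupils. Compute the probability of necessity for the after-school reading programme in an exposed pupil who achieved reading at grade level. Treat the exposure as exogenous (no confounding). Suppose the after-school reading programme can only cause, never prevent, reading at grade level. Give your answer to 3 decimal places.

p₁ = 0.133, p₀ = 0.0768.
Under exogeneity and monotonicity, PN = (p₁ − p₀) / p₁.
PN = (0.133 − 0.0768) / 0.133 = 0.0562 / 0.133 ≈ 0.4226

PN ≈ 0.423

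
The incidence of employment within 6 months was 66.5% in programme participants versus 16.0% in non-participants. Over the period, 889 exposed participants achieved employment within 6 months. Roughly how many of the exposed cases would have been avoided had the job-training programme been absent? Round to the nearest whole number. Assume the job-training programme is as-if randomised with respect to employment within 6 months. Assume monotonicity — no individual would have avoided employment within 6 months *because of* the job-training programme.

p₁ = 0.665, p₀ = 0.16.
PN = (p₁ − p₀)/p₁ = (0.665 − 0.16) / 0.665 ≈ 0.75940.
Attributable cases ≈ PN × (exposed cases) = 0.75940 × 889 ≈ 675.11.

about 675 cases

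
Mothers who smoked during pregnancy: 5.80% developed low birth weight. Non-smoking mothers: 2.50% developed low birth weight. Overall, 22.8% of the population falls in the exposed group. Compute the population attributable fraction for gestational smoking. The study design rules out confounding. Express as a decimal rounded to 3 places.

PAF ≈ 0.231

p₁ = 0.058, p₀ = 0.025.
Overall risk P(Y=1) = π·p₁ + (1−π)·p₀ = 0.228×0.058 + 0.772×0.025 = 0.032524.
Under exogeneity, PAF = [P(Y=1) − p₀] / P(Y=1).
PAF = (0.032524 − 0.025) / 0.032524 ≈ 0.2313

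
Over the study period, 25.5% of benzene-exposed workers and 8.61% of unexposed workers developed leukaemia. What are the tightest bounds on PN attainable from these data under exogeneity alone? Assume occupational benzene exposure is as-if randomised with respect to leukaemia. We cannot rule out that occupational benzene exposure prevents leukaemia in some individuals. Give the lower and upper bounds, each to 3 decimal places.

p₁ = 0.255, p₀ = 0.0861.
Under exogeneity alone the bounds on PN are max{0,(p₁−p₀)/p₁} ≤ PN ≤ min{1,(1−p₀)/p₁}.
  lower = (p₁ − p₀)/p₁ = 0.1689 / 0.255 ≈ 0.6624
  upper = min{1, (1 − p₀)/p₁} = 0.9139 / 0.255 ≈ 3.5839 → capped at 1

0.662 ≤ PN ≤ 1.000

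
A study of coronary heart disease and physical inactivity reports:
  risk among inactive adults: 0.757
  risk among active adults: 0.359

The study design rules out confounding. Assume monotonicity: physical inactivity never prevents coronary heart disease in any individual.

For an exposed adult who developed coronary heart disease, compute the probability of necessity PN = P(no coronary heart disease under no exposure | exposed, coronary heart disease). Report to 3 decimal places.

PN ≈ 0.526

Let p₁ = 0.757, p₀ = 0.359.
Under exogeneity and monotonicity, PN = (p₁ − p₀) / p₁.
PN = (0.757 − 0.359) / 0.757 = 0.398 / 0.757 ≈ 0.5258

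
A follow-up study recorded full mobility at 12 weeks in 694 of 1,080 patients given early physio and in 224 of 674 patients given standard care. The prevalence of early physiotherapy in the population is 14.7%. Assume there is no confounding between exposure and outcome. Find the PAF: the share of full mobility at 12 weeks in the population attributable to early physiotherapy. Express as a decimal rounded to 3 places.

PAF ≈ 0.121

p₁ = P(outcome | exposed) = 694/1080 = 0.64259
p₀ = P(outcome | unexposed) = 224/674 = 0.33234
Overall risk P(Y=1) = π·p₁ + (1−π)·p₀ = 0.147×0.64259 + 0.853×0.33234 = 0.37795.
Under exogeneity, PAF = [P(Y=1) − p₀] / P(Y=1).
PAF = (0.37795 − 0.33234) / 0.37795 ≈ 0.1207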